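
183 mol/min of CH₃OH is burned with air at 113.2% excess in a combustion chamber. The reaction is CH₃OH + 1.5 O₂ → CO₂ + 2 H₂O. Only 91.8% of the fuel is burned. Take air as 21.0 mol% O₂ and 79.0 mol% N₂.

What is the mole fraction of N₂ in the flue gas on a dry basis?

0.81

Stoichiometric O₂ = 1.5 × 183 = 274.5 mol/min; O₂ fed = 274.5 × 2.132 = 585.2 mol/min.
N₂ fed = 585.2 × 79/21 = 2202 mol/min.
Fuel reacted = 0.918 × 183 → ξ = 168 mol/min.
Outlet (n = n₀ + ν ξ):
  CH₃OH: 183 − 1(168) = 15.01
  O₂: 585.2 − 1.5(168) = 333.2
  N₂: 2202 (inert)
  CO₂: 0 + 1(168) = 168
  H₂O: 0 + 2(168) = 336
Dry total = 2718 mol/min; y_N₂ (dry) = 2202 / 2718 = 0.8101.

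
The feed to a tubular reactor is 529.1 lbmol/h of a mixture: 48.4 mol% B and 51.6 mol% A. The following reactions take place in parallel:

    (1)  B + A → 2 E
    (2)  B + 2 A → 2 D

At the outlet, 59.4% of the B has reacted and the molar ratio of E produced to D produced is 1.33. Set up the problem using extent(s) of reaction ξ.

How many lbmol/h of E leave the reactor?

Conversion of B: B consumed = 0.594 × 256.1 = 152.1 lbmol/h = 1ξ₁ + 1ξ₂.
Selectivity: 2ξ₁ / (2ξ₂) = 1.33 → ξ₁ = 1.33 ξ₂.
Substitute: (1·1.33 + 1) ξ₂ = 152.1 → ξ₂ = 65.29 lbmol/h, ξ₁ = 86.83 lbmol/h.
Outlet amounts (n = n₀ + Σ ν·ξ):
  B: 256.1 − 1(86.83) − 1(65.29) = 104
  A: 273 − 1(86.83) − 2(65.29) = 55.62
  E: 0 + 2(86.83) = 173.7
  D: 0 + 2(65.29) = 130.6

174 lbmol/h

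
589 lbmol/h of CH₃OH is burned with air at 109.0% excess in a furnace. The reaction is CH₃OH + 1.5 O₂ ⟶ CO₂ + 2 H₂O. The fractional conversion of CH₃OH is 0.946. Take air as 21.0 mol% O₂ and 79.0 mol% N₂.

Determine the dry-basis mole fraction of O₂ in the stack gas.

Stoichiometric O₂ = 1.5 × 589 = 883.5 lbmol/h; O₂ fed = 883.5 × 2.090 = 1847 lbmol/h.
N₂ fed = 1847 × 79/21 = 6946 lbmol/h.
Fuel reacted = 0.946 × 589 → ξ = 557.2 lbmol/h.
Outlet (n = n₀ + ν ξ):
  CH₃OH: 589 − 1(557.2) = 31.81
  O₂: 1847 − 1.5(557.2) = 1011
  N₂: 6946 (inert)
  CO₂: 0 + 1(557.2) = 557.2
  H₂O: 0 + 2(557.2) = 1114
Dry total = 8546 lbmol/h; y_O₂ (dry) = 1011 / 8546 = 0.1183.

0.118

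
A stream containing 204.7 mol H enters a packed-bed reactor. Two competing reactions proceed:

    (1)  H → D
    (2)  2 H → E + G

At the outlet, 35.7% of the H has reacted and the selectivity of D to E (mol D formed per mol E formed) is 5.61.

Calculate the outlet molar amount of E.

Conversion of H: H consumed = 0.357 × 204.7 = 73.08 mol = 1ξ₁ + 2ξ₂.
Selectivity: 1ξ₁ / (1ξ₂) = 5.61 → ξ₁ = 5.61 ξ₂.
Substitute: (1·5.61 + 2) ξ₂ = 73.08 → ξ₂ = 9.603 mol, ξ₁ = 53.87 mol.
Outlet amounts (n = n₀ + Σ ν·ξ):
  H: 204.7 − 1(53.87) − 2(9.603) = 131.6
  D: 0 + 1(53.87) = 53.87
  E: 0 + 1(9.603) = 9.603
  G: 0 + 1(9.603) = 9.603

9.6 mol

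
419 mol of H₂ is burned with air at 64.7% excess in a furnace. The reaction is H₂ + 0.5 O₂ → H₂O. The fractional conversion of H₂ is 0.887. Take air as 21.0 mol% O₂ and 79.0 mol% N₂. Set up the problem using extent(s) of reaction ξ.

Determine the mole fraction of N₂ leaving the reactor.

Stoichiometric O₂ = 0.5 × 419 = 209.5 mol; O₂ fed = 209.5 × 1.647 = 345 mol.
N₂ fed = 345 × 79/21 = 1298 mol.
Fuel reacted = 0.887 × 419 → ξ = 371.7 mol.
Outlet (n = n₀ + ν ξ):
  H₂: 419 − 1(371.7) = 47.35
  O₂: 345 − 0.5(371.7) = 159.2
  N₂: 1298 (inert)
  H₂O: 0 + 1(371.7) = 371.7
Total out = 1876 mol; y_N₂ = 1298 / 1876 = 0.6918.

0.692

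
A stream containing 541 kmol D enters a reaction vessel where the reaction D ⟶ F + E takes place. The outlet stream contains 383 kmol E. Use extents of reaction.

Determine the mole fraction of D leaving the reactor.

0.171

For E: n = n₀ + 1ξ → 383 = 0 + 1ξ, giving ξ = 383 kmol.
Outlet amounts (n = n₀ + ν ξ):
  D: 541 − 1(383) = 158
  F: 0 + 1(383) = 383
  E: 0 + 1(383) = 383
Total out = 924 kmol; y_D = 158 / 924 = 0.171.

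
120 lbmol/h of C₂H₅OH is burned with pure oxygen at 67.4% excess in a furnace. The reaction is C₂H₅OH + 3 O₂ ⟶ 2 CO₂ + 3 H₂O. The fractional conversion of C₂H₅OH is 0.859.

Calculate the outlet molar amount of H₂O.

Stoichiometric O₂ = 3 × 120 = 360 lbmol/h; O₂ fed = 360 × 1.674 = 602.6 lbmol/h.
Fuel reacted = 0.859 × 120 → ξ = 103.1 lbmol/h.
Outlet (n = n₀ + ν ξ):
  C₂H₅OH: 120 − 1(103.1) = 16.92
  O₂: 602.6 − 3(103.1) = 293.4
  CO₂: 0 + 2(103.1) = 206.2
  H₂O: 0 + 3(103.1) = 309.2

309 lbmol/h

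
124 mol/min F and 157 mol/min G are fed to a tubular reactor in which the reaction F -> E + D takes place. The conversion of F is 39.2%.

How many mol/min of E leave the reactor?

48.6 mol/min

F reacted = 0.392 × 124 = 48.61 mol/min; ν_F = −1, so ξ = 48.61/1 = 48.61 mol/min.
Outlet amounts (n = n₀ + ν ξ):
  F: 124 − 1(48.61) = 75.39
  E: 0 + 1(48.61) = 48.61
  D: 0 + 1(48.61) = 48.61
  G: 157 (inert)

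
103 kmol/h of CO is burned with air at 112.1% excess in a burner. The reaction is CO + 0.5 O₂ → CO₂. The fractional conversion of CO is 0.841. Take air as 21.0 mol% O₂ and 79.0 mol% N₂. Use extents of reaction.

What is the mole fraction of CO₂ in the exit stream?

0.149

Stoichiometric O₂ = 0.5 × 103 = 51.5 kmol/h; O₂ fed = 51.5 × 2.121 = 109.2 kmol/h.
N₂ fed = 109.2 × 79/21 = 410.9 kmol/h.
Fuel reacted = 0.841 × 103 → ξ = 86.62 kmol/h.
Outlet (n = n₀ + ν ξ):
  CO: 103 − 1(86.62) = 16.38
  O₂: 109.2 − 0.5(86.62) = 65.92
  N₂: 410.9 (inert)
  CO₂: 0 + 1(86.62) = 86.62
Total out = 579.8 kmol/h; y_CO₂ = 86.62 / 579.8 = 0.1494.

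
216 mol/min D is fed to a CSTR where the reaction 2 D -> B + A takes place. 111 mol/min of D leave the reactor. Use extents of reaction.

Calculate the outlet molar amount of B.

For D: n = n₀ − 2ξ → 111 = 216 − 2ξ, giving ξ = 52.5 mol/min.
Outlet amounts (n = n₀ + ν ξ):
  D: 216 − 2(52.5) = 111
  B: 0 + 1(52.5) = 52.5
  A: 0 + 1(52.5) = 52.5

52.5 mol/min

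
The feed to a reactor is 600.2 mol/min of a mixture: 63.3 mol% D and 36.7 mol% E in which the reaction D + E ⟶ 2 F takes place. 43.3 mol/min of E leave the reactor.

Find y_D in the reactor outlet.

For E: n = n₀ − 1ξ → 43.3 = 220.3 − 1ξ, giving ξ = 177 mol/min.
Outlet amounts (n = n₀ + ν ξ):
  D: 379.9 − 1(177) = 203
  E: 220.3 − 1(177) = 43.3
  F: 0 + 2(177) = 353.9
Total out = 600.2 mol/min; y_D = 203 / 600.2 = 0.3381.

0.338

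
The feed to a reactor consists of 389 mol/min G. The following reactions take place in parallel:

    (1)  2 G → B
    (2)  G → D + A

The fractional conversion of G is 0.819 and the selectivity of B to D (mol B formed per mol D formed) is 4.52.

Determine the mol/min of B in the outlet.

Conversion of G: G consumed = 0.819 × 389 = 318.6 mol/min = 2ξ₁ + 1ξ₂.
Selectivity: 1ξ₁ / (1ξ₂) = 4.52 → ξ₁ = 4.52 ξ₂.
Substitute: (2·4.52 + 1) ξ₂ = 318.6 → ξ₂ = 31.73 mol/min, ξ₁ = 143.4 mol/min.
Outlet amounts (n = n₀ + Σ ν·ξ):
  G: 389 − 2(143.4) − 1(31.73) = 70.41
  B: 0 + 1(143.4) = 143.4
  D: 0 + 1(31.73) = 31.73
  A: 0 + 1(31.73) = 31.73

143 mol/min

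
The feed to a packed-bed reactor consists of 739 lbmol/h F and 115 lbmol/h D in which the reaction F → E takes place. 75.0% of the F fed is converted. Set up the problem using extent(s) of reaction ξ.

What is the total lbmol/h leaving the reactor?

F reacted = 0.75 × 739 = 554.2 lbmol/h; ν_F = −1, so ξ = 554.2/1 = 554.2 lbmol/h.
Outlet amounts (n = n₀ + ν ξ):
  F: 739 − 1(554.2) = 184.8
  E: 0 + 1(554.2) = 554.2
  D: 115 (inert)
Total out = 184.8 + 554.2 + 115 = 854 lbmol/h.

854 lbmol/h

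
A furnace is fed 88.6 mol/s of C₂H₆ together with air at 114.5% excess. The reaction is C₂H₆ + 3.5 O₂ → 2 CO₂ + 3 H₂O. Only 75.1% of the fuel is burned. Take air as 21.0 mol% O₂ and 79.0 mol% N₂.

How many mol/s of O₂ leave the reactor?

432 mol/s

Stoichiometric O₂ = 3.5 × 88.6 = 310.1 mol/s; O₂ fed = 310.1 × 2.145 = 665.2 mol/s.
N₂ fed = 665.2 × 79/21 = 2502 mol/s.
Fuel reacted = 0.751 × 88.6 → ξ = 66.54 mol/s.
Outlet (n = n₀ + ν ξ):
  C₂H₆: 88.6 − 1(66.54) = 22.06
  O₂: 665.2 − 3.5(66.54) = 432.3
  N₂: 2502 (inert)
  CO₂: 0 + 2(66.54) = 133.1
  H₂O: 0 + 3(66.54) = 199.6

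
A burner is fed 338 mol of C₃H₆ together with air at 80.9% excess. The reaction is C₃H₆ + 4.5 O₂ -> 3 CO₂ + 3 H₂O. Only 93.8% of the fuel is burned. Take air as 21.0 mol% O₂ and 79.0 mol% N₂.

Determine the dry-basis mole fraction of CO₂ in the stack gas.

0.0752

Stoichiometric O₂ = 4.5 × 338 = 1521 mol; O₂ fed = 1521 × 1.809 = 2751 mol.
N₂ fed = 2751 × 79/21 = 10350 mol.
Fuel reacted = 0.938 × 338 → ξ = 317 mol.
Outlet (n = n₀ + ν ξ):
  C₃H₆: 338 − 1(317) = 20.96
  O₂: 2751 − 4.5(317) = 1325
  N₂: 10350 (inert)
  CO₂: 0 + 3(317) = 951.1
  H₂O: 0 + 3(317) = 951.1
Dry total = 12650 mol; y_CO₂ (dry) = 951.1 / 12650 = 0.0752.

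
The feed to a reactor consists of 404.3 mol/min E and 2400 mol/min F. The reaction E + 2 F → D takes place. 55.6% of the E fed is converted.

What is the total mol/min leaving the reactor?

E reacted = 0.556 × 404.3 = 224.8 mol/min; ν_E = −1, so ξ = 224.8/1 = 224.8 mol/min.
Outlet amounts (n = n₀ + ν ξ):
  E: 404.3 − 1(224.8) = 179.5
  F: 2400 − 2(224.8) = 1950
  D: 0 + 1(224.8) = 224.8
Total out = 179.5 + 1950 + 224.8 = 2355 mol/min.

2350 mol/min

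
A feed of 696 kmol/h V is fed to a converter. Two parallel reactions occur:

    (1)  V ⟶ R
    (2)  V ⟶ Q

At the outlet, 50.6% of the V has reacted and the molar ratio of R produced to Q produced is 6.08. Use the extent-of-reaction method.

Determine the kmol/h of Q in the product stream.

49.7 kmol/h

Conversion of V: V consumed = 0.506 × 696 = 352.2 kmol/h = 1ξ₁ + 1ξ₂.
Selectivity: 1ξ₁ / (1ξ₂) = 6.08 → ξ₁ = 6.08 ξ₂.
Substitute: (1·6.08 + 1) ξ₂ = 352.2 → ξ₂ = 49.74 kmol/h, ξ₁ = 302.4 kmol/h.
Outlet amounts (n = n₀ + Σ ν·ξ):
  V: 696 − 1(302.4) − 1(49.74) = 343.8
  R: 0 + 1(302.4) = 302.4
  Q: 0 + 1(49.74) = 49.74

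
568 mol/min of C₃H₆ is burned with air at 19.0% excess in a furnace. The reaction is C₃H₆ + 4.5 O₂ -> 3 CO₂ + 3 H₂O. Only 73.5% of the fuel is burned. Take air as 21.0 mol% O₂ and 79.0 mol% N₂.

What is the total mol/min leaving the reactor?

Stoichiometric O₂ = 4.5 × 568 = 2556 mol/min; O₂ fed = 2556 × 1.190 = 3042 mol/min.
N₂ fed = 3042 × 79/21 = 11440 mol/min.
Fuel reacted = 0.735 × 568 → ξ = 417.5 mol/min.
Outlet (n = n₀ + ν ξ):
  C₃H₆: 568 − 1(417.5) = 150.5
  O₂: 3042 − 4.5(417.5) = 1163
  N₂: 11440 (inert)
  CO₂: 0 + 3(417.5) = 1252
  H₂O: 0 + 3(417.5) = 1252
Total out = 150.5 + 1163 + 11440 + 1252 + 1252 = 15260 mol/min.

15300 mol/min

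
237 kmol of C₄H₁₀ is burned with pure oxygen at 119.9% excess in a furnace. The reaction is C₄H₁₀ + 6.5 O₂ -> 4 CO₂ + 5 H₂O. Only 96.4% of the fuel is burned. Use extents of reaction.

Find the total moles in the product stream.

3970 kmol

Stoichiometric O₂ = 6.5 × 237 = 1540 kmol; O₂ fed = 1540 × 2.199 = 3388 kmol.
Fuel reacted = 0.964 × 237 → ξ = 228.5 kmol.
Outlet (n = n₀ + ν ξ):
  C₄H₁₀: 237 − 1(228.5) = 8.532
  O₂: 3388 − 6.5(228.5) = 1903
  CO₂: 0 + 4(228.5) = 913.9
  H₂O: 0 + 5(228.5) = 1142
Total out = 8.532 + 1903 + 913.9 + 1142 = 3967 kmol.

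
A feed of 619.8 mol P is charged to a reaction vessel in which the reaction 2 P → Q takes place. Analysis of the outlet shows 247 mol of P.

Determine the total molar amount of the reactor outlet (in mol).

For P: n = n₀ − 2ξ → 247 = 619.8 − 2ξ, giving ξ = 186.4 mol.
Outlet amounts (n = n₀ + ν ξ):
  P: 619.8 − 2(186.4) = 247
  Q: 0 + 1(186.4) = 186.4
Total out = 247 + 186.4 = 433.4 mol.

433 mol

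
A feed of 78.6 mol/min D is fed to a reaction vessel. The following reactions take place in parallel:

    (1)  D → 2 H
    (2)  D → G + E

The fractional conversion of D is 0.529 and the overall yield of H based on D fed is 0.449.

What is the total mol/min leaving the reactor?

120 mol/min

Yield of H: 2ξ₁ / 78.6 = 0.449 → ξ₁ = 17.65 mol/min.
Conversion of D: 1ξ₁ + 1ξ₂ = 0.529 × 78.6 = 41.58 → ξ₂ = 23.93 mol/min.
Outlet amounts (n = n₀ + Σ ν·ξ):
  D: 78.6 − 1(17.65) − 1(23.93) = 37.02
  H: 0 + 2(17.65) = 35.29
  G: 0 + 1(23.93) = 23.93
  E: 0 + 1(23.93) = 23.93
Total out = 37.02 + 35.29 + 23.93 + 23.93 = 120.2 mol/min.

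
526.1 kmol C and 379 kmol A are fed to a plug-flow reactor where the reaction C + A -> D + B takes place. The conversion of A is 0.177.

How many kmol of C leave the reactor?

A reacted = 0.177 × 379 = 67.08 kmol; ν_A = −1, so ξ = 67.08/1 = 67.08 kmol.
Outlet amounts (n = n₀ + ν ξ):
  C: 526.1 − 1(67.08) = 459
  A: 379 − 1(67.08) = 311.9
  D: 0 + 1(67.08) = 67.08
  B: 0 + 1(67.08) = 67.08

459 kmol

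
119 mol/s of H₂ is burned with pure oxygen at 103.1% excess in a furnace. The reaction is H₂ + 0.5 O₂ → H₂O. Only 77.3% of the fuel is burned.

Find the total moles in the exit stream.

194 mol/s

Stoichiometric O₂ = 0.5 × 119 = 59.5 mol/s; O₂ fed = 59.5 × 2.031 = 120.8 mol/s.
Fuel reacted = 0.773 × 119 → ξ = 91.99 mol/s.
Outlet (n = n₀ + ν ξ):
  H₂: 119 − 1(91.99) = 27.01
  O₂: 120.8 − 0.5(91.99) = 74.85
  H₂O: 0 + 1(91.99) = 91.99
Total out = 27.01 + 74.85 + 91.99 = 193.9 mol/s.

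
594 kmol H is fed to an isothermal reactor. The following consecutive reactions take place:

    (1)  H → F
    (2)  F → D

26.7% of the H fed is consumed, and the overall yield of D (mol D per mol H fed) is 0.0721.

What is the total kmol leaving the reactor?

Conversion of H: H consumed = 1ξ₁ = 0.267 × 594 → ξ₁ = 158.6 kmol.
Yield of D: 1ξ₂ / 594 = 0.0721 → ξ₂ = 42.83 kmol.
Outlet amounts (n = n₀ + Σ ν·ξ):
  H: 594 − 1(158.6) = 435.4
  F: 0 + 1(158.6) − 1(42.83) = 115.8
  D: 0 + 1(42.83) = 42.83
Total out = 435.4 + 115.8 + 42.83 = 594 kmol.

594 kmol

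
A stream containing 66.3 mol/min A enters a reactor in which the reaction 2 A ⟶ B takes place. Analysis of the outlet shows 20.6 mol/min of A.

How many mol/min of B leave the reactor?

For A: n = n₀ − 2ξ → 20.6 = 66.3 − 2ξ, giving ξ = 22.85 mol/min.
Outlet amounts (n = n₀ + ν ξ):
  A: 66.3 − 2(22.85) = 20.6
  B: 0 + 1(22.85) = 22.85

22.8 mol/min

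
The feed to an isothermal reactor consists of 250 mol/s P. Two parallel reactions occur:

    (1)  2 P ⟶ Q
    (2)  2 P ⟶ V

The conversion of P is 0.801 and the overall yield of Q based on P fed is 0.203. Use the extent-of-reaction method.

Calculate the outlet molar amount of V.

Yield of Q: 1ξ₁ / 250 = 0.203 → ξ₁ = 50.75 mol/s.
Conversion of P: 2ξ₁ + 2ξ₂ = 0.801 × 250 = 200.2 → ξ₂ = 49.38 mol/s.
Outlet amounts (n = n₀ + Σ ν·ξ):
  P: 250 − 2(50.75) − 2(49.38) = 49.75
  Q: 0 + 1(50.75) = 50.75
  V: 0 + 1(49.38) = 49.38

49.4 mol/s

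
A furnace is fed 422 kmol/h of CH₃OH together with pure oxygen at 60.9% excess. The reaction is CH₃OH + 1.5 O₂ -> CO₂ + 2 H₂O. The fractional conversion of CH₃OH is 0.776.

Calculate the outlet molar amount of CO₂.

Stoichiometric O₂ = 1.5 × 422 = 633 kmol/h; O₂ fed = 633 × 1.609 = 1018 kmol/h.
Fuel reacted = 0.776 × 422 → ξ = 327.5 kmol/h.
Outlet (n = n₀ + ν ξ):
  CH₃OH: 422 − 1(327.5) = 94.53
  O₂: 1018 − 1.5(327.5) = 527.3
  CO₂: 0 + 1(327.5) = 327.5
  H₂O: 0 + 2(327.5) = 654.9

327 kmol/h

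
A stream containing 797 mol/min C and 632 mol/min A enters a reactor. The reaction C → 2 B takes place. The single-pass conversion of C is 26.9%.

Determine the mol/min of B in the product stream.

C reacted = 0.269 × 797 = 214.4 mol/min; ν_C = −1, so ξ = 214.4/1 = 214.4 mol/min.
Outlet amounts (n = n₀ + ν ξ):
  C: 797 − 1(214.4) = 582.6
  B: 0 + 2(214.4) = 428.8
  A: 632 (inert)

429 mol/min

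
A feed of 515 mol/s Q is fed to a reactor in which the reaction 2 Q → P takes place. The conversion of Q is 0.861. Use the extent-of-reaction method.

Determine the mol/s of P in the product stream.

Q reacted = 0.861 × 515 = 443.4 mol/s; ν_Q = −2, so ξ = 443.4/2 = 221.7 mol/s.
Outlet amounts (n = n₀ + ν ξ):
  Q: 515 − 2(221.7) = 71.58
  P: 0 + 1(221.7) = 221.7

222 mol/s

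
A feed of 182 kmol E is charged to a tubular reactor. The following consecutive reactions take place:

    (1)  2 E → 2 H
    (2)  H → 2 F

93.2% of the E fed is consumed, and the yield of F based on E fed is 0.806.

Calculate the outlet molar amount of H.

Conversion of E: E consumed = 2ξ₁ = 0.932 × 182 → ξ₁ = 84.81 kmol.
Yield of F: 2ξ₂ / 182 = 0.806 → ξ₂ = 73.35 kmol.
Outlet amounts (n = n₀ + Σ ν·ξ):
  E: 182 − 2(84.81) = 12.38
  H: 0 + 2(84.81) − 1(73.35) = 96.28
  F: 0 + 2(73.35) = 146.7

96.3 kmol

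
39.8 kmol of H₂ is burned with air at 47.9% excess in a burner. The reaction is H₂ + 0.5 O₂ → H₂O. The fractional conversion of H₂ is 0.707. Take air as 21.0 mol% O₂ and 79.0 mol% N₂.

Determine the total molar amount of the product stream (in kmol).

Stoichiometric O₂ = 0.5 × 39.8 = 19.9 kmol; O₂ fed = 19.9 × 1.479 = 29.43 kmol.
N₂ fed = 29.43 × 79/21 = 110.7 kmol.
Fuel reacted = 0.707 × 39.8 → ξ = 28.14 kmol.
Outlet (n = n₀ + ν ξ):
  H₂: 39.8 − 1(28.14) = 11.66
  O₂: 29.43 − 0.5(28.14) = 15.36
  N₂: 110.7 (inert)
  H₂O: 0 + 1(28.14) = 28.14
Total out = 11.66 + 15.36 + 110.7 + 28.14 = 165.9 kmol.

166 kmol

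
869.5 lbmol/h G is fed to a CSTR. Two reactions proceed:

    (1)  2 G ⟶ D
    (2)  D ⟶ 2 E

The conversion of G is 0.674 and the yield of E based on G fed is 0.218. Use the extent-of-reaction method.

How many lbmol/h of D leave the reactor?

198 lbmol/h

Conversion of G: G consumed = 2ξ₁ = 0.674 × 869.5 → ξ₁ = 293 lbmol/h.
Yield of E: 2ξ₂ / 869.5 = 0.218 → ξ₂ = 94.78 lbmol/h.
Outlet amounts (n = n₀ + Σ ν·ξ):
  G: 869.5 − 2(293) = 283.5
  D: 0 + 1(293) − 1(94.78) = 198.2
  E: 0 + 2(94.78) = 189.6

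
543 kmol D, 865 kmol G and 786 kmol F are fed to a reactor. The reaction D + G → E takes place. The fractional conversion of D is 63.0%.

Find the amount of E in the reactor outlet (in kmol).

D reacted = 0.63 × 543 = 342.1 kmol; ν_D = −1, so ξ = 342.1/1 = 342.1 kmol.
Outlet amounts (n = n₀ + ν ξ):
  D: 543 − 1(342.1) = 200.9
  G: 865 − 1(342.1) = 522.9
  E: 0 + 1(342.1) = 342.1
  F: 786 (inert)

342 kmol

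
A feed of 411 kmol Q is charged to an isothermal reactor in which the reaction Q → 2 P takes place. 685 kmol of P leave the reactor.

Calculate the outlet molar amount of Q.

For P: n = n₀ + 2ξ → 685 = 0 + 2ξ, giving ξ = 342.5 kmol.
Outlet amounts (n = n₀ + ν ξ):
  Q: 411 − 1(342.5) = 68.5
  P: 0 + 2(342.5) = 685

68.5 kmol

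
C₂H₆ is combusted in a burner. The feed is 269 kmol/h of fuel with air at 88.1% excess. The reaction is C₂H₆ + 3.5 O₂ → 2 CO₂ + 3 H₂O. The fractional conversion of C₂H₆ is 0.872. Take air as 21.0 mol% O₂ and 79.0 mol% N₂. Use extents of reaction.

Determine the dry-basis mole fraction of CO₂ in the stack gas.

0.0578

Stoichiometric O₂ = 3.5 × 269 = 941.5 kmol/h; O₂ fed = 941.5 × 1.881 = 1771 kmol/h.
N₂ fed = 1771 × 79/21 = 6662 kmol/h.
Fuel reacted = 0.872 × 269 → ξ = 234.6 kmol/h.
Outlet (n = n₀ + ν ξ):
  C₂H₆: 269 − 1(234.6) = 34.43
  O₂: 1771 − 3.5(234.6) = 950
  N₂: 6662 (inert)
  CO₂: 0 + 2(234.6) = 469.1
  H₂O: 0 + 3(234.6) = 703.7
Dry total = 8116 kmol/h; y_CO₂ (dry) = 469.1 / 8116 = 0.05781.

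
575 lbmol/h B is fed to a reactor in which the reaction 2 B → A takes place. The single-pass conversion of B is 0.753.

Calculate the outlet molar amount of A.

216 lbmol/h

B reacted = 0.753 × 575 = 433 lbmol/h; ν_B = −2, so ξ = 433/2 = 216.5 lbmol/h.
Outlet amounts (n = n₀ + ν ξ):
  B: 575 − 2(216.5) = 142
  A: 0 + 1(216.5) = 216.5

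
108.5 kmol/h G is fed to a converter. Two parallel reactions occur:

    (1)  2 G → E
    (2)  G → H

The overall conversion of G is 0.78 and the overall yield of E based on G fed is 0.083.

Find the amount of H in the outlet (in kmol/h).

Yield of E: 1ξ₁ / 108.5 = 0.083 → ξ₁ = 9.005 kmol/h.
Conversion of G: 2ξ₁ + 1ξ₂ = 0.78 × 108.5 = 84.63 → ξ₂ = 66.62 kmol/h.
Outlet amounts (n = n₀ + Σ ν·ξ):
  G: 108.5 − 2(9.005) − 1(66.62) = 23.87
  E: 0 + 1(9.005) = 9.005
  H: 0 + 1(66.62) = 66.62

66.6 kmol/h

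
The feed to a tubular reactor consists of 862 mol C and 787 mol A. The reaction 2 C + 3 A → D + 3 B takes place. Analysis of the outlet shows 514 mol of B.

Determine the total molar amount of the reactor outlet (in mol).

1480 mol

For B: n = n₀ + 3ξ → 514 = 0 + 3ξ, giving ξ = 171.3 mol.
Outlet amounts (n = n₀ + ν ξ):
  C: 862 − 2(171.3) = 519.3
  A: 787 − 3(171.3) = 273
  D: 0 + 1(171.3) = 171.3
  B: 0 + 3(171.3) = 514
Total out = 519.3 + 273 + 171.3 + 514 = 1478 mol.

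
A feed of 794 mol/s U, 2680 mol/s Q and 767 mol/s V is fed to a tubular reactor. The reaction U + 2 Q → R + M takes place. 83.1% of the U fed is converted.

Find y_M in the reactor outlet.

0.184

U reacted = 0.831 × 794 = 659.8 mol/s; ν_U = −1, so ξ = 659.8/1 = 659.8 mol/s.
Outlet amounts (n = n₀ + ν ξ):
  U: 794 − 1(659.8) = 134.2
  Q: 2680 − 2(659.8) = 1360
  R: 0 + 1(659.8) = 659.8
  M: 0 + 1(659.8) = 659.8
  V: 767 (inert)
Total out = 3581 mol/s; y_M = 659.8 / 3581 = 0.1842.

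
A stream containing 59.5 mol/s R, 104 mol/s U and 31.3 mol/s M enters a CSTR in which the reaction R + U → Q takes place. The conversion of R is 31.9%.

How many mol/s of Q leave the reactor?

19 mol/s

R reacted = 0.319 × 59.5 = 18.98 mol/s; ν_R = −1, so ξ = 18.98/1 = 18.98 mol/s.
Outlet amounts (n = n₀ + ν ξ):
  R: 59.5 − 1(18.98) = 40.52
  U: 104 − 1(18.98) = 85.02
  Q: 0 + 1(18.98) = 18.98
  M: 31.3 (inert)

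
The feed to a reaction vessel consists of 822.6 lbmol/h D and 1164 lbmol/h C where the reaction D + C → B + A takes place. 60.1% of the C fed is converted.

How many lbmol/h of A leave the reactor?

C reacted = 0.601 × 1164 = 699.6 lbmol/h; ν_C = −1, so ξ = 699.6/1 = 699.6 lbmol/h.
Outlet amounts (n = n₀ + ν ξ):
  D: 822.6 − 1(699.6) = 123
  C: 1164 − 1(699.6) = 464.4
  B: 0 + 1(699.6) = 699.6
  A: 0 + 1(699.6) = 699.6

700 lbmol/h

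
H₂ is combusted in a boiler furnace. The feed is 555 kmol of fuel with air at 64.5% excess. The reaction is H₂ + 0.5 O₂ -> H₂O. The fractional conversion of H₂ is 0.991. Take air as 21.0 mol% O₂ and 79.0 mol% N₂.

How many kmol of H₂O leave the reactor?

550 kmol

Stoichiometric O₂ = 0.5 × 555 = 277.5 kmol; O₂ fed = 277.5 × 1.645 = 456.5 kmol.
N₂ fed = 456.5 × 79/21 = 1717 kmol.
Fuel reacted = 0.991 × 555 → ξ = 550 kmol.
Outlet (n = n₀ + ν ξ):
  H₂: 555 − 1(550) = 4.995
  O₂: 456.5 − 0.5(550) = 181.5
  N₂: 1717 (inert)
  H₂O: 0 + 1(550) = 550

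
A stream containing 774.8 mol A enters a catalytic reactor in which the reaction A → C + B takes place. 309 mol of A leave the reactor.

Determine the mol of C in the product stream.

466 mol

For A: n = n₀ − 1ξ → 309 = 774.8 − 1ξ, giving ξ = 465.8 mol.
Outlet amounts (n = n₀ + ν ξ):
  A: 774.8 − 1(465.8) = 309
  C: 0 + 1(465.8) = 465.8
  B: 0 + 1(465.8) = 465.8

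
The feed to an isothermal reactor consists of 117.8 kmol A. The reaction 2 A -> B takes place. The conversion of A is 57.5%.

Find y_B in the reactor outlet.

A reacted = 0.575 × 117.8 = 67.73 kmol; ν_A = −2, so ξ = 67.73/2 = 33.87 kmol.
Outlet amounts (n = n₀ + ν ξ):
  A: 117.8 − 2(33.87) = 50.06
  B: 0 + 1(33.87) = 33.87
Total out = 83.93 kmol; y_B = 33.87 / 83.93 = 0.4035.

0.404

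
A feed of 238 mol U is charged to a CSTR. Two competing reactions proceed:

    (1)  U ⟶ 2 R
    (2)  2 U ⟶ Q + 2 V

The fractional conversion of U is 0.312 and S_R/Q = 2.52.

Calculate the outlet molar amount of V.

Conversion of U: U consumed = 0.312 × 238 = 74.26 mol = 1ξ₁ + 2ξ₂.
Selectivity: 2ξ₁ / (1ξ₂) = 2.52 → ξ₁ = 1.26 ξ₂.
Substitute: (1·1.26 + 2) ξ₂ = 74.26 → ξ₂ = 22.78 mol, ξ₁ = 28.7 mol.
Outlet amounts (n = n₀ + Σ ν·ξ):
  U: 238 − 1(28.7) − 2(22.78) = 163.7
  R: 0 + 2(28.7) = 57.4
  Q: 0 + 1(22.78) = 22.78
  V: 0 + 2(22.78) = 45.56

45.6 mol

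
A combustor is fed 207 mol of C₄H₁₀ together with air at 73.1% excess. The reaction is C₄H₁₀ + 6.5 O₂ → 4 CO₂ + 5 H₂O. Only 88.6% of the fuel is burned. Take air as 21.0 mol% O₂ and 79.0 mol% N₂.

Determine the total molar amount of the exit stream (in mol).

Stoichiometric O₂ = 6.5 × 207 = 1346 mol; O₂ fed = 1346 × 1.731 = 2329 mol.
N₂ fed = 2329 × 79/21 = 8762 mol.
Fuel reacted = 0.886 × 207 → ξ = 183.4 mol.
Outlet (n = n₀ + ν ξ):
  C₄H₁₀: 207 − 1(183.4) = 23.6
  O₂: 2329 − 6.5(183.4) = 1137
  N₂: 8762 (inert)
  CO₂: 0 + 4(183.4) = 733.6
  H₂O: 0 + 5(183.4) = 917
Total out = 23.6 + 1137 + 8762 + 733.6 + 917 = 11570 mol.

11600 mol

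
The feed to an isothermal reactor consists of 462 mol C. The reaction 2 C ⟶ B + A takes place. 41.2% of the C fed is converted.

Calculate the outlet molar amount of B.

95.2 mol

C reacted = 0.412 × 462 = 190.3 mol; ν_C = −2, so ξ = 190.3/2 = 95.17 mol.
Outlet amounts (n = n₀ + ν ξ):
  C: 462 − 2(95.17) = 271.7
  B: 0 + 1(95.17) = 95.17
  A: 0 + 1(95.17) = 95.17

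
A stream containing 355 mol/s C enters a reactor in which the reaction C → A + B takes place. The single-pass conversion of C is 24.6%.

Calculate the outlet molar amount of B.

C reacted = 0.246 × 355 = 87.33 mol/s; ν_C = −1, so ξ = 87.33/1 = 87.33 mol/s.
Outlet amounts (n = n₀ + ν ξ):
  C: 355 − 1(87.33) = 267.7
  A: 0 + 1(87.33) = 87.33
  B: 0 + 1(87.33) = 87.33

87.3 mol/s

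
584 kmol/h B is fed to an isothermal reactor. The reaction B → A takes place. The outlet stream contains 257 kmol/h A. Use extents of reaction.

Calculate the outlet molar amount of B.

327 kmol/h

For A: n = n₀ + 1ξ → 257 = 0 + 1ξ, giving ξ = 257 kmol/h.
Outlet amounts (n = n₀ + ν ξ):
  B: 584 − 1(257) = 327
  A: 0 + 1(257) = 257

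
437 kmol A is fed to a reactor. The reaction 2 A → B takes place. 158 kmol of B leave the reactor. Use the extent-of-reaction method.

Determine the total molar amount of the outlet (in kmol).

For B: n = n₀ + 1ξ → 158 = 0 + 1ξ, giving ξ = 158 kmol.
Outlet amounts (n = n₀ + ν ξ):
  A: 437 − 2(158) = 121
  B: 0 + 1(158) = 158
Total out = 121 + 158 = 279 kmol.

279 kmol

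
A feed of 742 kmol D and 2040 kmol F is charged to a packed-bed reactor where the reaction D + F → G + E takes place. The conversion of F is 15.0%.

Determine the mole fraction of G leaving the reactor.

0.11

F reacted = 0.15 × 2040 = 306 kmol; ν_F = −1, so ξ = 306/1 = 306 kmol.
Outlet amounts (n = n₀ + ν ξ):
  D: 742 − 1(306) = 436
  F: 2040 − 1(306) = 1734
  G: 0 + 1(306) = 306
  E: 0 + 1(306) = 306
Total out = 2782 kmol; y_G = 306 / 2782 = 0.11.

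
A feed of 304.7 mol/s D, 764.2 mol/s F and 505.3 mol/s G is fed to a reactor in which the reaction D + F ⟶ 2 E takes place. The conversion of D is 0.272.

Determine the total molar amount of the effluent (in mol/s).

D reacted = 0.272 × 304.7 = 82.88 mol/s; ν_D = −1, so ξ = 82.88/1 = 82.88 mol/s.
Outlet amounts (n = n₀ + ν ξ):
  D: 304.7 − 1(82.88) = 221.8
  F: 764.2 − 1(82.88) = 681.3
  E: 0 + 2(82.88) = 165.8
  G: 505.3 (inert)
Total out = 221.8 + 681.3 + 165.8 + 505.3 = 1574 mol/s.

1570 mol/s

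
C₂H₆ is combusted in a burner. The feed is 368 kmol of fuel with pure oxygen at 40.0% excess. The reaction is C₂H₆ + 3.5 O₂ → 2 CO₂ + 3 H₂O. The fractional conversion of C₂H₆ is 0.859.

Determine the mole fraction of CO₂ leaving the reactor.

Stoichiometric O₂ = 3.5 × 368 = 1288 kmol; O₂ fed = 1288 × 1.400 = 1803 kmol.
Fuel reacted = 0.859 × 368 → ξ = 316.1 kmol.
Outlet (n = n₀ + ν ξ):
  C₂H₆: 368 − 1(316.1) = 51.89
  O₂: 1803 − 3.5(316.1) = 696.8
  CO₂: 0 + 2(316.1) = 632.2
  H₂O: 0 + 3(316.1) = 948.3
Total out = 2329 kmol; y_CO₂ = 632.2 / 2329 = 0.2714.

0.271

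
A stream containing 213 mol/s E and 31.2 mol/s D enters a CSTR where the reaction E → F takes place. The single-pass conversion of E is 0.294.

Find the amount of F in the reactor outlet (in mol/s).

E reacted = 0.294 × 213 = 62.62 mol/s; ν_E = −1, so ξ = 62.62/1 = 62.62 mol/s.
Outlet amounts (n = n₀ + ν ξ):
  E: 213 − 1(62.62) = 150.4
  F: 0 + 1(62.62) = 62.62
  D: 31.2 (inert)

62.6 mol/s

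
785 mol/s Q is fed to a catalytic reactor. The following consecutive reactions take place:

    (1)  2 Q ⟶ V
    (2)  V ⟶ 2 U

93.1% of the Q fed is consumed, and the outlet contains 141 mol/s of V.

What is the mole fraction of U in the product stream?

Conversion of Q: Q consumed = 2ξ₁ = 0.931 × 785 → ξ₁ = 365.4 mol/s.
V balance: n_V = 0 + 1ξ₁ − 1ξ₂ = 141 → ξ₂ = (1·365.4 − 141)/1 = 224.4 mol/s.
Outlet amounts (n = n₀ + Σ ν·ξ):
  Q: 785 − 2(365.4) = 54.16
  V: 0 + 1(365.4) − 1(224.4) = 141
  U: 0 + 2(224.4) = 448.8
Total out = 644 mol/s; y_U = 448.8 / 644 = 0.6969.

0.697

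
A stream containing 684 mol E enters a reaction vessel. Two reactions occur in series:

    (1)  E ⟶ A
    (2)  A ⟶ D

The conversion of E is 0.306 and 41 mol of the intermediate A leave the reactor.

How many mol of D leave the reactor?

168 mol

Conversion of E: E consumed = 1ξ₁ = 0.306 × 684 → ξ₁ = 209.3 mol.
A balance: n_A = 0 + 1ξ₁ − 1ξ₂ = 41 → ξ₂ = (1·209.3 − 41)/1 = 168.3 mol.
Outlet amounts (n = n₀ + Σ ν·ξ):
  E: 684 − 1(209.3) = 474.7
  A: 0 + 1(209.3) − 1(168.3) = 41
  D: 0 + 1(168.3) = 168.3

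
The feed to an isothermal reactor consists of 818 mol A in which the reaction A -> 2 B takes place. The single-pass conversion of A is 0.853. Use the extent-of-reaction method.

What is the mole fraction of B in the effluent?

0.921

A reacted = 0.853 × 818 = 697.8 mol; ν_A = −1, so ξ = 697.8/1 = 697.8 mol.
Outlet amounts (n = n₀ + ν ξ):
  A: 818 − 1(697.8) = 120.2
  B: 0 + 2(697.8) = 1396
Total out = 1516 mol; y_B = 1396 / 1516 = 0.9207.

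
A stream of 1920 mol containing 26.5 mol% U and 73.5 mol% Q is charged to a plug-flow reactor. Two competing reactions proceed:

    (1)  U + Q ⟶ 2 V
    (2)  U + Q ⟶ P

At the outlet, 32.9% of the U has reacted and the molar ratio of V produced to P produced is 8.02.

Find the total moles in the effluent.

1890 mol

Conversion of U: U consumed = 0.329 × 508.8 = 167.4 mol = 1ξ₁ + 1ξ₂.
Selectivity: 2ξ₁ / (1ξ₂) = 8.02 → ξ₁ = 4.01 ξ₂.
Substitute: (1·4.01 + 1) ξ₂ = 167.4 → ξ₂ = 33.41 mol, ξ₁ = 134 mol.
Outlet amounts (n = n₀ + Σ ν·ξ):
  U: 508.8 − 1(134) − 1(33.41) = 341.4
  Q: 1411 − 1(134) − 1(33.41) = 1244
  V: 0 + 2(134) = 268
  P: 0 + 1(33.41) = 33.41
Total out = 341.4 + 1244 + 268 + 33.41 = 1887 mol.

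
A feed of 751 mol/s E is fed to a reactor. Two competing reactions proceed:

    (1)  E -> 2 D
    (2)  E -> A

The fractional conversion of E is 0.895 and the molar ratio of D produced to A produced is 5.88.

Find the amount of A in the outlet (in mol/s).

Conversion of E: E consumed = 0.895 × 751 = 672.1 mol/s = 1ξ₁ + 1ξ₂.
Selectivity: 2ξ₁ / (1ξ₂) = 5.88 → ξ₁ = 2.94 ξ₂.
Substitute: (1·2.94 + 1) ξ₂ = 672.1 → ξ₂ = 170.6 mol/s, ξ₁ = 501.5 mol/s.
Outlet amounts (n = n₀ + Σ ν·ξ):
  E: 751 − 1(501.5) − 1(170.6) = 78.86
  D: 0 + 2(501.5) = 1003
  A: 0 + 1(170.6) = 170.6

171 mol/s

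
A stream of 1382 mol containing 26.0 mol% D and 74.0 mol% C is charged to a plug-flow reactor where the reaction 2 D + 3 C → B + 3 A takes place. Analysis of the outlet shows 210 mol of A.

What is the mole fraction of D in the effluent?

For A: n = n₀ + 3ξ → 210 = 0 + 3ξ, giving ξ = 70 mol.
Outlet amounts (n = n₀ + ν ξ):
  D: 359.3 − 2(70) = 219.3
  C: 1023 − 3(70) = 812.7
  B: 0 + 1(70) = 70
  A: 0 + 3(70) = 210
Total out = 1312 mol; y_D = 219.3 / 1312 = 0.1672.

0.167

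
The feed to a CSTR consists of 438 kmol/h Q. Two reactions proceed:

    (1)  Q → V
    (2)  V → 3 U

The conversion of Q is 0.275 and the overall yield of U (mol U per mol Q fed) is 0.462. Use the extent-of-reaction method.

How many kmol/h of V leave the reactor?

53 kmol/h

Conversion of Q: Q consumed = 1ξ₁ = 0.275 × 438 → ξ₁ = 120.5 kmol/h.
Yield of U: 3ξ₂ / 438 = 0.462 → ξ₂ = 67.45 kmol/h.
Outlet amounts (n = n₀ + Σ ν·ξ):
  Q: 438 − 1(120.5) = 317.6
  V: 0 + 1(120.5) − 1(67.45) = 53
  U: 0 + 3(67.45) = 202.4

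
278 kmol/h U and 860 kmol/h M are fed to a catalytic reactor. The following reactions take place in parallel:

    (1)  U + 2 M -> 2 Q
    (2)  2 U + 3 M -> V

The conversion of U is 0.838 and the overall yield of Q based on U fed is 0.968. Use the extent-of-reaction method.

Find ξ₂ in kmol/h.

ξ₂ = 49.2 kmol/h

Yield of Q: 2ξ₁ / 278 = 0.968 → ξ₁ = 134.6 kmol/h.
Conversion of U: 1ξ₁ + 2ξ₂ = 0.838 × 278 = 233 → ξ₂ = 49.21 kmol/h.
Outlet amounts (n = n₀ + Σ ν·ξ):
  U: 278 − 1(134.6) − 2(49.21) = 45.04
  M: 860 − 2(134.6) − 3(49.21) = 443.3
  Q: 0 + 2(134.6) = 269.1
  V: 0 + 1(49.21) = 49.21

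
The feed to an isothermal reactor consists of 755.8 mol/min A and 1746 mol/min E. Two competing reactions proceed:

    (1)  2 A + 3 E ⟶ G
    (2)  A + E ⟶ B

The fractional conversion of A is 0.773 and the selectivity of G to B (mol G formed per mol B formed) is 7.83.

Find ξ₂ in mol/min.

ξ₂ = 35.1 mol/min

Conversion of A: A consumed = 0.773 × 755.8 = 584.2 mol/min = 2ξ₁ + 1ξ₂.
Selectivity: 1ξ₁ / (1ξ₂) = 7.83 → ξ₁ = 7.83 ξ₂.
Substitute: (2·7.83 + 1) ξ₂ = 584.2 → ξ₂ = 35.07 mol/min, ξ₁ = 274.6 mol/min.
Outlet amounts (n = n₀ + Σ ν·ξ):
  A: 755.8 − 2(274.6) − 1(35.07) = 171.6
  E: 1746 − 3(274.6) − 1(35.07) = 887.2
  G: 0 + 1(274.6) = 274.6
  B: 0 + 1(35.07) = 35.07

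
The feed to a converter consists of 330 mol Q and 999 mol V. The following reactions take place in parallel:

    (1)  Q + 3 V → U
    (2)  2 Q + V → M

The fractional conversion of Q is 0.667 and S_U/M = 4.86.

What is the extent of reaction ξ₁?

ξ₁ = 156 mol

Conversion of Q: Q consumed = 0.667 × 330 = 220.1 mol = 1ξ₁ + 2ξ₂.
Selectivity: 1ξ₁ / (1ξ₂) = 4.86 → ξ₁ = 4.86 ξ₂.
Substitute: (1·4.86 + 2) ξ₂ = 220.1 → ξ₂ = 32.09 mol, ξ₁ = 155.9 mol.
Outlet amounts (n = n₀ + Σ ν·ξ):
  Q: 330 − 1(155.9) − 2(32.09) = 109.9
  V: 999 − 3(155.9) − 1(32.09) = 499.1
  U: 0 + 1(155.9) = 155.9
  M: 0 + 1(32.09) = 32.09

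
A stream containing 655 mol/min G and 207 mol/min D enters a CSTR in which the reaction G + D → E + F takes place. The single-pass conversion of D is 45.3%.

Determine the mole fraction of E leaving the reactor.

D reacted = 0.453 × 207 = 93.77 mol/min; ν_D = −1, so ξ = 93.77/1 = 93.77 mol/min.
Outlet amounts (n = n₀ + ν ξ):
  G: 655 − 1(93.77) = 561.2
  D: 207 − 1(93.77) = 113.2
  E: 0 + 1(93.77) = 93.77
  F: 0 + 1(93.77) = 93.77
Total out = 862 mol/min; y_E = 93.77 / 862 = 0.1088.

0.109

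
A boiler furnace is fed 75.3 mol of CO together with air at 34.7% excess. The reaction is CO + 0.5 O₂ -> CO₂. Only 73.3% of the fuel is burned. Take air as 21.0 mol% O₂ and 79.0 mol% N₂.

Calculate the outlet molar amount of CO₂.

55.2 mol

Stoichiometric O₂ = 0.5 × 75.3 = 37.65 mol; O₂ fed = 37.65 × 1.347 = 50.71 mol.
N₂ fed = 50.71 × 79/21 = 190.8 mol.
Fuel reacted = 0.733 × 75.3 → ξ = 55.19 mol.
Outlet (n = n₀ + ν ξ):
  CO: 75.3 − 1(55.19) = 20.11
  O₂: 50.71 − 0.5(55.19) = 23.12
  N₂: 190.8 (inert)
  CO₂: 0 + 1(55.19) = 55.19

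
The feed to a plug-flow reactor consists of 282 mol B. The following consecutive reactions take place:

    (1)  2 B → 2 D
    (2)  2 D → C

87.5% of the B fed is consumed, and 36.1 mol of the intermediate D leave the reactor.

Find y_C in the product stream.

Conversion of B: B consumed = 2ξ₁ = 0.875 × 282 → ξ₁ = 123.4 mol.
D balance: n_D = 0 + 2ξ₁ − 2ξ₂ = 36.1 → ξ₂ = (2·123.4 − 36.1)/2 = 105.3 mol.
Outlet amounts (n = n₀ + Σ ν·ξ):
  B: 282 − 2(123.4) = 35.25
  D: 0 + 2(123.4) − 2(105.3) = 36.1
  C: 0 + 1(105.3) = 105.3
Total out = 176.7 mol; y_C = 105.3 / 176.7 = 0.5962.

0.596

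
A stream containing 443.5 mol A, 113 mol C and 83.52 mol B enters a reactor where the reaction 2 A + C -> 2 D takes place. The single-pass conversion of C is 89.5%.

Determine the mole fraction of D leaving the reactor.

0.375

C reacted = 0.895 × 113 = 101.1 mol; ν_C = −1, so ξ = 101.1/1 = 101.1 mol.
Outlet amounts (n = n₀ + ν ξ):
  A: 443.5 − 2(101.1) = 241.2
  C: 113 − 1(101.1) = 11.86
  D: 0 + 2(101.1) = 202.3
  B: 83.52 (inert)
Total out = 538.9 mol; y_D = 202.3 / 538.9 = 0.3753.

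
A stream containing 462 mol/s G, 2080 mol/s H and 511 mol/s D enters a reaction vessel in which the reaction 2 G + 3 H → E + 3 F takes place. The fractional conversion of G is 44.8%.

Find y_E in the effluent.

G reacted = 0.448 × 462 = 207 mol/s; ν_G = −2, so ξ = 207/2 = 103.5 mol/s.
Outlet amounts (n = n₀ + ν ξ):
  G: 462 − 2(103.5) = 255
  H: 2080 − 3(103.5) = 1770
  E: 0 + 1(103.5) = 103.5
  F: 0 + 3(103.5) = 310.5
  D: 511 (inert)
Total out = 2950 mol/s; y_E = 103.5 / 2950 = 0.03509.

0.0351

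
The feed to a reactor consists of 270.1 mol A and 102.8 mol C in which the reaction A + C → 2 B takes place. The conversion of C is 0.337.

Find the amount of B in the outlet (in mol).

69.3 mol

C reacted = 0.337 × 102.8 = 34.64 mol; ν_C = −1, so ξ = 34.64/1 = 34.64 mol.
Outlet amounts (n = n₀ + ν ξ):
  A: 270.1 − 1(34.64) = 235.5
  C: 102.8 − 1(34.64) = 68.16
  B: 0 + 2(34.64) = 69.29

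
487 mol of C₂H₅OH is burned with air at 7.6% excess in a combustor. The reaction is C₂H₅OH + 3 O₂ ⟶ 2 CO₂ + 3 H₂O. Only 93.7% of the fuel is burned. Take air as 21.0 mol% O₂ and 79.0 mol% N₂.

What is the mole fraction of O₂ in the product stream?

0.0241

Stoichiometric O₂ = 3 × 487 = 1461 mol; O₂ fed = 1461 × 1.076 = 1572 mol.
N₂ fed = 1572 × 79/21 = 5914 mol.
Fuel reacted = 0.937 × 487 → ξ = 456.3 mol.
Outlet (n = n₀ + ν ξ):
  C₂H₅OH: 487 − 1(456.3) = 30.68
  O₂: 1572 − 3(456.3) = 203.1
  N₂: 5914 (inert)
  CO₂: 0 + 2(456.3) = 912.6
  H₂O: 0 + 3(456.3) = 1369
Total out = 8429 mol; y_O₂ = 203.1 / 8429 = 0.02409.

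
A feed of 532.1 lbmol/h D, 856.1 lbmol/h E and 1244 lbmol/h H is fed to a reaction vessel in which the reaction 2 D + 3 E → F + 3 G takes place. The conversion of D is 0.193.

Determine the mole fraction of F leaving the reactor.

0.0199

D reacted = 0.193 × 532.1 = 102.7 lbmol/h; ν_D = −2, so ξ = 102.7/2 = 51.35 lbmol/h.
Outlet amounts (n = n₀ + ν ξ):
  D: 532.1 − 2(51.35) = 429.4
  E: 856.1 − 3(51.35) = 702.1
  F: 0 + 1(51.35) = 51.35
  G: 0 + 3(51.35) = 154
  H: 1244 (inert)
Total out = 2581 lbmol/h; y_F = 51.35 / 2581 = 0.0199.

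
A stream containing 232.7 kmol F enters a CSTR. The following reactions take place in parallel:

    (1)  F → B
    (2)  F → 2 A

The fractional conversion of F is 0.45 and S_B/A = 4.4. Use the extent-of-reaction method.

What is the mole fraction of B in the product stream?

0.386

Conversion of F: F consumed = 0.45 × 232.7 = 104.7 kmol = 1ξ₁ + 1ξ₂.
Selectivity: 1ξ₁ / (2ξ₂) = 4.4 → ξ₁ = 8.8 ξ₂.
Substitute: (1·8.8 + 1) ξ₂ = 104.7 → ξ₂ = 10.69 kmol, ξ₁ = 94.03 kmol.
Outlet amounts (n = n₀ + Σ ν·ξ):
  F: 232.7 − 1(94.03) − 1(10.69) = 128
  B: 0 + 1(94.03) = 94.03
  A: 0 + 2(10.69) = 21.37
Total out = 243.4 kmol; y_B = 94.03 / 243.4 = 0.3863.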